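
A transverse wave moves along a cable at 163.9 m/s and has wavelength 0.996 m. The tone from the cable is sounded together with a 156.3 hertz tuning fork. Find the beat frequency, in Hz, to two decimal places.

Source frequency f = v/λ = 163.9/0.996 = 164.5582 Hz.
f_beat = |164.5582 − 156.3| = 8.26 Hz.

8.26 Hz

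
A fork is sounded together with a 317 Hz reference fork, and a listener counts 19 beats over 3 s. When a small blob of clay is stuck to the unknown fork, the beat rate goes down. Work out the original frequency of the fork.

323.3333 Hz

Beat frequency = 19/3 = 6.3333 Hz.
|f − 317| = 6.3333, so the fork was at either 310.6667 Hz or 323.3333 Hz.
Adding mass to a fork lowers its frequency; the adjustment lowers the fork's frequency.
The beat rate fell, so the adjustment moved the fork toward 317 Hz — it must have started above the reference.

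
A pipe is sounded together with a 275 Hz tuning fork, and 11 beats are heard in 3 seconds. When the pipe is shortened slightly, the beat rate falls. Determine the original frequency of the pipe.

271.3333 Hz

Beat frequency = 11/3 = 3.6667 Hz.
|f − 275| = 3.6667, so the pipe was at either 271.3333 Hz or 278.6667 Hz.
A shorter pipe has a higher fundamental; the adjustment raises the pipe's frequency.
The beat rate fell, so the adjustment moved the pipe toward 275 Hz — it must have started below the reference.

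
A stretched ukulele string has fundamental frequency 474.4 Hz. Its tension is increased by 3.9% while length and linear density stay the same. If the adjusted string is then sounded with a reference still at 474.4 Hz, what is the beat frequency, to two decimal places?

9.16 Hz

For a string, f ∝ √T, so the new frequency is 474.4·√1.039 = 483.5623 Hz.
f_beat = |483.5623 − 474.4| = 9.16 Hz.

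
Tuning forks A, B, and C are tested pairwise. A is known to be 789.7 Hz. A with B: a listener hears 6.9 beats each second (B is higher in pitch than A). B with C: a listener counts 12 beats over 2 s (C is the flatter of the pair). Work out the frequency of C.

B is above A, so f_B = 789.7 + 6.9 = 796.6 Hz.
B–C: Beat frequency = 12/2 = 6 Hz.
C is below B, so f_C = 796.6 − 6 = 790.6 Hz.

790.6 Hz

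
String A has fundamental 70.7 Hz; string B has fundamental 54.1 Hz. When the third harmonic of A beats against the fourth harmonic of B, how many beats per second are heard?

Third harmonic of the first: 3·70.7 = 212.1 Hz.
Fourth harmonic of the second: 4·54.1 = 216.4 Hz.
f_beat = |212.1 − 216.4| = 4.3 Hz.

4.3 Hz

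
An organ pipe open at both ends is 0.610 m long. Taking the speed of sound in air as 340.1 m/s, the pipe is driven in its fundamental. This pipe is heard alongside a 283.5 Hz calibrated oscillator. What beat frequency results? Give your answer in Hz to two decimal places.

Open pipe: f_n = n·v/(2L) = 1·340.1/(2·0.610) = 278.7705 Hz.
f_beat = |278.7705 − 283.5| = 4.73 Hz.

4.73 Hz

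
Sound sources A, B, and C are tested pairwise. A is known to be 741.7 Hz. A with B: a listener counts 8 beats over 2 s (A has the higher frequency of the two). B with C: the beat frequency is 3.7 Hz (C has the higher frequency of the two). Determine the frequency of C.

741.4 Hz

A–B: Beat frequency = 8/2 = 4 Hz.
B is below A, so f_B = 741.7 − 4 = 737.7 Hz.
C is above B, so f_C = 737.7 + 3.7 = 741.4 Hz.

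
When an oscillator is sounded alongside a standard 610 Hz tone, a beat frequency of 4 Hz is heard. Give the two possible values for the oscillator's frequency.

606 Hz or 614 Hz

|f − 610| = 4, so f = 610 ± 4.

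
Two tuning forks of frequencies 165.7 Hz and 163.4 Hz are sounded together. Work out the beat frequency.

Beats arise from superposition of two nearby frequencies; the beat rate is |f₁ − f₂|.
|165.7 − 163.4| = 2.3 Hz.

2.3 Hz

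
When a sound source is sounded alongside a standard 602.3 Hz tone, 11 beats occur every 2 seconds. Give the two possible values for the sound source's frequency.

596.8 Hz or 607.8 Hz

Beat frequency = 11/2 = 5.5 Hz.
|f − 602.3| = 5.5, so f = 602.3 ± 5.5.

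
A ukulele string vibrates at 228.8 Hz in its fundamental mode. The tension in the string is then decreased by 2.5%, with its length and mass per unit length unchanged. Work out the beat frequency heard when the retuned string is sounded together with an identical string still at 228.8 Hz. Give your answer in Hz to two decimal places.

For a string, f ∝ √T, so the new frequency is 228.8·√0.975 = 225.9219 Hz.
f_beat = |225.9219 − 228.8| = 2.88 Hz.

2.88 Hz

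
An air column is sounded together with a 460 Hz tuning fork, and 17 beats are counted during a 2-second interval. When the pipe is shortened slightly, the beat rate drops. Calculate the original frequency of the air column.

Beat frequency = 17/2 = 8.5 Hz.
|f − 460| = 8.5, so the air column was at either 451.5 Hz or 468.5 Hz.
A shorter pipe has a higher fundamental; the adjustment raises the air column's frequency.
The beat rate fell, so the adjustment moved the air column toward 460 Hz — it must have started below the reference.

451.5 Hz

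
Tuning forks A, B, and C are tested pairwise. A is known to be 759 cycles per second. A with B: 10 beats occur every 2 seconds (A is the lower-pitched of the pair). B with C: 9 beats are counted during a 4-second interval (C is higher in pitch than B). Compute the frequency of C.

A–B: Beat frequency = 10/2 = 5 Hz.
B is above A, so f_B = 759 + 5 = 764 Hz.
B–C: Beat frequency = 9/4 = 2.25 Hz.
C is above B, so f_C = 764 + 2.25 = 766.25 Hz.

766.25 Hz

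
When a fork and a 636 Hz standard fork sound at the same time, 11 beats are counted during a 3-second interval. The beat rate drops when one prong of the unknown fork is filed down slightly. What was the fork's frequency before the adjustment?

Beat frequency = 11/3 = 3.6667 Hz.
|f − 636| = 3.6667, so the fork was at either 632.3333 Hz or 639.6667 Hz.
Filing a prong removes mass and raises the fork's frequency; the adjustment raises the fork's frequency.
The beat rate fell, so the adjustment moved the fork toward 636 Hz — it must have started below the reference.

632.3333 Hz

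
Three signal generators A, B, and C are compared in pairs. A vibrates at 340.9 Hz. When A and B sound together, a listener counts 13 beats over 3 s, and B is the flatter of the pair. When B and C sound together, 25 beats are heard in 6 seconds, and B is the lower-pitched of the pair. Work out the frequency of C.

340.7333 Hz

A–B: Beat frequency = 13/3 = 4.3333 Hz.
B is below A, so f_B = 340.9 − 4.3333 = 336.5667 Hz.
B–C: Beat frequency = 25/6 = 4.1667 Hz.
C is above B, so f_C = 336.5667 + 4.1667 = 340.7333 Hz.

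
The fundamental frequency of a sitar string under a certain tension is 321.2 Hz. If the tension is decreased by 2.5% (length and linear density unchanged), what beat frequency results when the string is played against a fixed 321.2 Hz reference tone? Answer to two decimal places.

4.04 Hz

For a string, f ∝ √T, so the new frequency is 321.2·√0.975 = 317.1596 Hz.
f_beat = |317.1596 − 321.2| = 4.04 Hz.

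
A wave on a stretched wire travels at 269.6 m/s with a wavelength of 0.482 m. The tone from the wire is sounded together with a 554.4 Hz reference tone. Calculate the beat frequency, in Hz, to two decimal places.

Source frequency f = v/λ = 269.6/0.482 = 559.3361 Hz.
f_beat = |559.3361 − 554.4| = 4.94 Hz.

4.94 Hz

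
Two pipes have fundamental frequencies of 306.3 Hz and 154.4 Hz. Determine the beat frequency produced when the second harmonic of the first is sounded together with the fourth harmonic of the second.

Second harmonic of the first: 2·306.3 = 612.6 Hz.
Fourth harmonic of the second: 4·154.4 = 617.6 Hz.
f_beat = |612.6 − 617.6| = 5.0 Hz.

5.0 Hz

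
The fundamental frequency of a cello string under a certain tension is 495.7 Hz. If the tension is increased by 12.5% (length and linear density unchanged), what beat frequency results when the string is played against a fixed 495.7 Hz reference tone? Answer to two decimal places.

30.07 Hz

For a string, f ∝ √T, so the new frequency is 495.7·√1.125 = 525.7692 Hz.
f_beat = |525.7692 − 495.7| = 30.07 Hz.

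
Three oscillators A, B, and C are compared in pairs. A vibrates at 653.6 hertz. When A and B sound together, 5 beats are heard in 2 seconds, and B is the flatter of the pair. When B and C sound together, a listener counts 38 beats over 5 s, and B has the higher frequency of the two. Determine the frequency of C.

A–B: Beat frequency = 5/2 = 2.5 Hz.
B is below A, so f_B = 653.6 − 2.5 = 651.1 Hz.
B–C: Beat frequency = 38/5 = 7.6 Hz.
C is below B, so f_C = 651.1 − 7.6 = 643.5 Hz.

643.5 Hz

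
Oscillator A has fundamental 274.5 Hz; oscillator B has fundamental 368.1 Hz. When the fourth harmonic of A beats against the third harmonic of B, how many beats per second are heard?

Fourth harmonic of the first: 4·274.5 = 1098.0 Hz.
Third harmonic of the second: 3·368.1 = 1104.3 Hz.
f_beat = |1098.0 − 1104.3| = 6.3 Hz.

6.3 Hz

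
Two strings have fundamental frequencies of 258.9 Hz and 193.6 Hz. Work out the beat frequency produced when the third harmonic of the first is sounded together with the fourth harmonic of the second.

Third harmonic of the first: 3·258.9 = 776.7 Hz.
Fourth harmonic of the second: 4·193.6 = 774.4 Hz.
f_beat = |776.7 − 774.4| = 2.3 Hz.

2.3 Hz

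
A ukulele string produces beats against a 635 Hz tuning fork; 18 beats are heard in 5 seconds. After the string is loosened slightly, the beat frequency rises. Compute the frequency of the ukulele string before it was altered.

631.4 Hz

Beat frequency = 18/5 = 3.6 Hz.
|f − 635| = 3.6, so the ukulele string was at either 631.4 Hz or 638.6 Hz.
Reducing tension lowers a string's frequency; the adjustment lowers the ukulele string's frequency.
The beat rate rose, so the adjustment moved the ukulele string further from 635 Hz — it was already below the reference.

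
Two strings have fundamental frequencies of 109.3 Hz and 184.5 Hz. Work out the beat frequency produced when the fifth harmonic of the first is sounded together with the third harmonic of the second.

7.0 Hz

Fifth harmonic of the first: 5·109.3 = 546.5 Hz.
Third harmonic of the second: 3·184.5 = 553.5 Hz.
f_beat = |546.5 − 553.5| = 7.0 Hz.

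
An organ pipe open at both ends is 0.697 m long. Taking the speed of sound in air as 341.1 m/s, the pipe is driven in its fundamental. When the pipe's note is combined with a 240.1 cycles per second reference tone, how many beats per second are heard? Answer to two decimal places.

Open pipe: f_n = n·v/(2L) = 1·341.1/(2·0.697) = 244.6915 Hz.
f_beat = |244.6915 − 240.1| = 4.59 Hz.

4.59 Hz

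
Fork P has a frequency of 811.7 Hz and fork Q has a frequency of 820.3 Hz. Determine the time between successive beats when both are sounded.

0.116 s

f_beat = |811.7 − 820.3| = 8.6 Hz.
Beat period T = 1 / f_beat = 1 / 8.6 s.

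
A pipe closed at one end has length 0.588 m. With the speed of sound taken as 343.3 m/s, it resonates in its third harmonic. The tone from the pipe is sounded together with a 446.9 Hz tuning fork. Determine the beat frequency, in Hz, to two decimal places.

Closed pipe (odd harmonics): f_n = n·v/(4L) = 3·343.3/(4·0.588) = 437.8827 Hz.
f_beat = |437.8827 − 446.9| = 9.02 Hz.

9.02 Hz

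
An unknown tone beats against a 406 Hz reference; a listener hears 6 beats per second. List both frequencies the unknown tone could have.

|f − 406| = 6, so f = 406 ± 6.

400 Hz or 412 Hz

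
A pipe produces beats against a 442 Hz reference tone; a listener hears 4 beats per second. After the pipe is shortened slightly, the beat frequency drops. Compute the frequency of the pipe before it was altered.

|f − 442| = 4, so the pipe was at either 438 Hz or 446 Hz.
A shorter pipe has a higher fundamental; the adjustment raises the pipe's frequency.
The beat rate fell, so the adjustment moved the pipe toward 442 Hz — it must have started below the reference.

438 Hz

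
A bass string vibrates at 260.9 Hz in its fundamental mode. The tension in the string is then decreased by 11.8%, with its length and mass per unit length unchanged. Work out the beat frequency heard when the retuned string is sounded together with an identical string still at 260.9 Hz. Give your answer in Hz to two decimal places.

For a string, f ∝ √T, so the new frequency is 260.9·√0.882 = 245.0239 Hz.
f_beat = |245.0239 − 260.9| = 15.88 Hz.

15.88 Hz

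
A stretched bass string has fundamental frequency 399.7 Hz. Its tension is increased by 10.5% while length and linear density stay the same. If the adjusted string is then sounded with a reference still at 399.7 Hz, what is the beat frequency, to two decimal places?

For a string, f ∝ √T, so the new frequency is 399.7·√1.105 = 420.1606 Hz.
f_beat = |420.1606 − 399.7| = 20.46 Hz.

20.46 Hz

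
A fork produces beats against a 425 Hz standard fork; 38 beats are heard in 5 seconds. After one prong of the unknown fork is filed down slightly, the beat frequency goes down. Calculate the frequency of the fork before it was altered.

417.4 Hz

Beat frequency = 38/5 = 7.6 Hz.
|f − 425| = 7.6, so the fork was at either 417.4 Hz or 432.6 Hz.
Filing a prong removes mass and raises the fork's frequency; the adjustment raises the fork's frequency.
The beat rate fell, so the adjustment moved the fork toward 425 Hz — it must have started below the reference.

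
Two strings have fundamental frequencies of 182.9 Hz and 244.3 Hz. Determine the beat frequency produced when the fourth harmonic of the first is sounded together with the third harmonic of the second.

1.3 Hz

Fourth harmonic of the first: 4·182.9 = 731.6 Hz.
Third harmonic of the second: 3·244.3 = 732.9 Hz.
f_beat = |731.6 − 732.9| = 1.3 Hz.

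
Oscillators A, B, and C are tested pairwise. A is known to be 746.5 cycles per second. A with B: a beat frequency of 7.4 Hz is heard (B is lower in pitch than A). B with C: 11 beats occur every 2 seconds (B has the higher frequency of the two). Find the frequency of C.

733.6 Hz

B is below A, so f_B = 746.5 − 7.4 = 739.1 Hz.
B–C: Beat frequency = 11/2 = 5.5 Hz.
C is below B, so f_C = 739.1 − 5.5 = 733.6 Hz.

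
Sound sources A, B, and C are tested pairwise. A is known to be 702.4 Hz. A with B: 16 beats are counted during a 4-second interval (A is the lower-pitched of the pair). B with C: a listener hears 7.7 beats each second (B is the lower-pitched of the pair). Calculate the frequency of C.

714.1 Hz

A–B: Beat frequency = 16/4 = 4 Hz.
B is above A, so f_B = 702.4 + 4 = 706.4 Hz.
C is above B, so f_C = 706.4 + 7.7 = 714.1 Hz.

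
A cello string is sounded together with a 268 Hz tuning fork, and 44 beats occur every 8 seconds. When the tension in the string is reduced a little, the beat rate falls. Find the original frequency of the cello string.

273.5 Hz

Beat frequency = 44/8 = 5.5 Hz.
|f − 268| = 5.5, so the cello string was at either 262.5 Hz or 273.5 Hz.
Lower tension means lower frequency; the adjustment lowers the cello string's frequency.
The beat rate fell, so the adjustment moved the cello string toward 268 Hz — it must have started above the reference.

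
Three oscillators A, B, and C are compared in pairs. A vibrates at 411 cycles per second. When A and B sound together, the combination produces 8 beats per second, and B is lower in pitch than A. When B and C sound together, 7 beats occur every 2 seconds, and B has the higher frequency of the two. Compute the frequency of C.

399.5 Hz

B is below A, so f_B = 411 − 8 = 403 Hz.
B–C: Beat frequency = 7/2 = 3.5 Hz.
C is below B, so f_C = 403 − 3.5 = 399.5 Hz.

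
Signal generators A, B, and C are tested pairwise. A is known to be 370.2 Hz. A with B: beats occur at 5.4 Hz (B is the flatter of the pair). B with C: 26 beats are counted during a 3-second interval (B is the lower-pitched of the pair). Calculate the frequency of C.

B is below A, so f_B = 370.2 − 5.4 = 364.8 Hz.
B–C: Beat frequency = 26/3 = 8.6667 Hz.
C is above B, so f_C = 364.8 + 8.6667 = 373.4667 Hz.

373.4667 Hz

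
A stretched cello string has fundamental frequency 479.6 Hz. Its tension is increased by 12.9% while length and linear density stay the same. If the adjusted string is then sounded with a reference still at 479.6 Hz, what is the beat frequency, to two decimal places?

For a string, f ∝ √T, so the new frequency is 479.6·√1.129 = 509.5962 Hz.
f_beat = |509.5962 − 479.6| = 30.00 Hz.

30.00 Hz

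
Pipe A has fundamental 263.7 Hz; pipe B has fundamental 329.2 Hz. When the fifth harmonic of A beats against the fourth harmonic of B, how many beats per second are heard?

1.7 Hz

Fifth harmonic of the first: 5·263.7 = 1318.5 Hz.
Fourth harmonic of the second: 4·329.2 = 1316.8 Hz.
f_beat = |1318.5 − 1316.8| = 1.7 Hz.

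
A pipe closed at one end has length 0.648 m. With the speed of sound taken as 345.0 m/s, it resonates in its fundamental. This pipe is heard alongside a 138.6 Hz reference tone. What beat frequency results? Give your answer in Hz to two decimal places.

Closed pipe (odd harmonics): f_n = n·v/(4L) = 1·345.0/(4·0.648) = 133.1019 Hz.
f_beat = |133.1019 − 138.6| = 5.50 Hz.

5.50 Hz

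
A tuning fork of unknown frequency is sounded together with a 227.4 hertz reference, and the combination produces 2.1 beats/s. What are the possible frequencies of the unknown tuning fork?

|f − 227.4| = 2.1, so f = 227.4 ± 2.1.

225.3 Hz or 229.5 Hz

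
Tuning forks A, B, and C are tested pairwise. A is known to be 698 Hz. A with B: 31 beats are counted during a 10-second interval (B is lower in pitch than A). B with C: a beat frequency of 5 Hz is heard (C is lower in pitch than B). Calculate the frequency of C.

689.9 Hz

A–B: Beat frequency = 31/10 = 3.1 Hz.
B is below A, so f_B = 698 − 3.1 = 694.9 Hz.
C is below B, so f_C = 694.9 − 5 = 689.9 Hz.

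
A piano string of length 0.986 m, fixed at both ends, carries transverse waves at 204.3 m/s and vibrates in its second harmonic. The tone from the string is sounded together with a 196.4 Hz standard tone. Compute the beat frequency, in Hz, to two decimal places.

10.80 Hz

For a string fixed at both ends, f_n = n·v/(2L) = 2·204.3/(2·0.986) = 207.2008 Hz.
f_beat = |207.2008 − 196.4| = 10.80 Hz.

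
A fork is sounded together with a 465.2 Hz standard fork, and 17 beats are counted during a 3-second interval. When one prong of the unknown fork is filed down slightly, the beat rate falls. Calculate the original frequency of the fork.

Beat frequency = 17/3 = 5.6667 Hz.
|f − 465.2| = 5.6667, so the fork was at either 459.5333 Hz or 470.8667 Hz.
Filing a prong removes mass and raises the fork's frequency; the adjustment raises the fork's frequency.
The beat rate fell, so the adjustment moved the fork toward 465.2 Hz — it must have started below the reference.

459.5333 Hz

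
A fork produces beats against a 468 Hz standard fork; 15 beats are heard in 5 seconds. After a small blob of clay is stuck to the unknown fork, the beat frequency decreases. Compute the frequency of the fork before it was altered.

Beat frequency = 15/5 = 3 Hz.
|f − 468| = 3, so the fork was at either 465 Hz or 471 Hz.
Adding mass to a fork lowers its frequency; the adjustment lowers the fork's frequency.
The beat rate fell, so the adjustment moved the fork toward 468 Hz — it must have started above the reference.

471 Hz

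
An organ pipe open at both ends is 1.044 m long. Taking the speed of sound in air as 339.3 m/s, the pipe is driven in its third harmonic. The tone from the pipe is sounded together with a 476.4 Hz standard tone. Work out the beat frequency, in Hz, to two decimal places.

Open pipe: f_n = n·v/(2L) = 3·339.3/(2·1.044) = 487.5000 Hz.
f_beat = |487.5000 − 476.4| = 11.10 Hz.

11.10 Hz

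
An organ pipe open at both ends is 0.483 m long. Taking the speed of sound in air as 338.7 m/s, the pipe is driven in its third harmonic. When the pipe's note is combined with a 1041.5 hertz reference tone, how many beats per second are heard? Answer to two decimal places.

Open pipe: f_n = n·v/(2L) = 3·338.7/(2·0.483) = 1051.8634 Hz.
f_beat = |1051.8634 − 1041.5| = 10.36 Hz.

10.36 Hz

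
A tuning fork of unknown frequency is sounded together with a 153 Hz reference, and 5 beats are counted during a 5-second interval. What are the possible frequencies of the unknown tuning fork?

152 Hz or 154 Hz

Beat frequency = 5/5 = 1 Hz.
|f − 153| = 1, so f = 153 ± 1.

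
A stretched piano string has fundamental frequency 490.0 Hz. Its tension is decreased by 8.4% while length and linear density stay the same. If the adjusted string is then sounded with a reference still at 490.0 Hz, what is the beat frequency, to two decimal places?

For a string, f ∝ √T, so the new frequency is 490.0·√0.916 = 468.9687 Hz.
f_beat = |468.9687 − 490.0| = 21.03 Hz.

21.03 Hz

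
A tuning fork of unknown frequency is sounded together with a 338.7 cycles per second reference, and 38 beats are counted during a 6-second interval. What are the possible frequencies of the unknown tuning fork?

Beat frequency = 38/6 = 6.3333 Hz.
|f − 338.7| = 6.3333, so f = 338.7 ± 6.3333.

332.3667 Hz or 345.0333 Hz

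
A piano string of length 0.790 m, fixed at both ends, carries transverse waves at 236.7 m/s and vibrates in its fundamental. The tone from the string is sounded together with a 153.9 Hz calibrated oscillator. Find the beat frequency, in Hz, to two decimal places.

For a string fixed at both ends, f_n = n·v/(2L) = 1·236.7/(2·0.790) = 149.8101 Hz.
f_beat = |149.8101 − 153.9| = 4.09 Hz.

4.09 Hz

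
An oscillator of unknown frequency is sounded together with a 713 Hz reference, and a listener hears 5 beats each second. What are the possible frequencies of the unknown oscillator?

708 Hz or 718 Hz

|f − 713| = 5, so f = 713 ± 5.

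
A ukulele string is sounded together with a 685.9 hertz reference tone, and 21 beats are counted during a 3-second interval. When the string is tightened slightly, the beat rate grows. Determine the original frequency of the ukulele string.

692.9 Hz

Beat frequency = 21/3 = 7 Hz.
|f − 685.9| = 7, so the ukulele string was at either 678.9 Hz or 692.9 Hz.
Increasing tension raises a string's frequency; the adjustment raises the ukulele string's frequency.
The beat rate rose, so the adjustment moved the ukulele string further from 685.9 Hz — it was already above the reference.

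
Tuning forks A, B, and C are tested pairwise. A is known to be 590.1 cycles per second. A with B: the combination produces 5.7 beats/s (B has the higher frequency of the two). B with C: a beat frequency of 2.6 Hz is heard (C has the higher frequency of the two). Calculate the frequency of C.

B is above A, so f_B = 590.1 + 5.7 = 595.8 Hz.
C is above B, so f_C = 595.8 + 2.6 = 598.4 Hz.

598.4 Hz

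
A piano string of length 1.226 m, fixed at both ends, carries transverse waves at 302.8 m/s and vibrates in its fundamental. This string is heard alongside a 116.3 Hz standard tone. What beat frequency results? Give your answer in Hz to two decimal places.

7.19 Hz

For a string fixed at both ends, f_n = n·v/(2L) = 1·302.8/(2·1.226) = 123.4910 Hz.
f_beat = |123.4910 − 116.3| = 7.19 Hz.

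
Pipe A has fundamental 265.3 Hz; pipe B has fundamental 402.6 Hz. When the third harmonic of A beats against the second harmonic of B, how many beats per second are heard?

Third harmonic of the first: 3·265.3 = 795.9 Hz.
Second harmonic of the second: 2·402.6 = 805.2 Hz.
f_beat = |795.9 − 805.2| = 9.3 Hz.

9.3 Hz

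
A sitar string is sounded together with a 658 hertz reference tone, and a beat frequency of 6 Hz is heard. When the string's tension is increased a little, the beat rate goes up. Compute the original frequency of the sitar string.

|f − 658| = 6, so the sitar string was at either 652 Hz or 664 Hz.
Higher tension means higher frequency; the adjustment raises the sitar string's frequency.
The beat rate rose, so the adjustment moved the sitar string further from 658 Hz — it was already above the reference.

664 Hz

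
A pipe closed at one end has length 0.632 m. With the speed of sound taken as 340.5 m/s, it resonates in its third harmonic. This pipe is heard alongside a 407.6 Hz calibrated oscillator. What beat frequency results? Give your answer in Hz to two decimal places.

Closed pipe (odd harmonics): f_n = n·v/(4L) = 3·340.5/(4·0.632) = 404.0744 Hz.
f_beat = |404.0744 − 407.6| = 3.53 Hz.

3.53 Hz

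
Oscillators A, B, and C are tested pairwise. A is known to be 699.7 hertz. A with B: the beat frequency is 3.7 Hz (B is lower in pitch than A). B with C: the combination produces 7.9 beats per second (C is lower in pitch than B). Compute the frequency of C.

B is below A, so f_B = 699.7 − 3.7 = 696 Hz.
C is below B, so f_C = 696 − 7.9 = 688.1 Hz.

688.1 Hz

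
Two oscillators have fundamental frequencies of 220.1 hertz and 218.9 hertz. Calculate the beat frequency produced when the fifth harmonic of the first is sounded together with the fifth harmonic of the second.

6.0 Hz

Fifth harmonic of the first: 5·220.1 = 1100.5 Hz.
Fifth harmonic of the second: 5·218.9 = 1094.5 Hz.
f_beat = |1100.5 − 1094.5| = 6.0 Hz.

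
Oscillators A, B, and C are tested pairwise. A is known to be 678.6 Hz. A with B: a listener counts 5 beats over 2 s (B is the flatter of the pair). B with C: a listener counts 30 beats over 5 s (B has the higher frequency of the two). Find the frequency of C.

A–B: Beat frequency = 5/2 = 2.5 Hz.
B is below A, so f_B = 678.6 − 2.5 = 676.1 Hz.
B–C: Beat frequency = 30/5 = 6 Hz.
C is below B, so f_C = 676.1 − 6 = 670.1 Hz.

670.1 Hz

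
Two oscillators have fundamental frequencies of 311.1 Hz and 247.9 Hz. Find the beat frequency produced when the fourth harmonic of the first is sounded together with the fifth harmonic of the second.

4.9 Hz

Fourth harmonic of the first: 4·311.1 = 1244.4 Hz.
Fifth harmonic of the second: 5·247.9 = 1239.5 Hz.
f_beat = |1244.4 − 1239.5| = 4.9 Hz.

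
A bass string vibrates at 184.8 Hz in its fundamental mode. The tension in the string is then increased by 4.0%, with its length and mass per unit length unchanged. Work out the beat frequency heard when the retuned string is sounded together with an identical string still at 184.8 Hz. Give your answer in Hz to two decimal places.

3.66 Hz

For a string, f ∝ √T, so the new frequency is 184.8·√1.040 = 188.4598 Hz.
f_beat = |188.4598 − 184.8| = 3.66 Hz.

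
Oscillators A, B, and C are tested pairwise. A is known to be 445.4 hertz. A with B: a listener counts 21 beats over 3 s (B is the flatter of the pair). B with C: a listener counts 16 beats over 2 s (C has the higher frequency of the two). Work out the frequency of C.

A–B: Beat frequency = 21/3 = 7 Hz.
B is below A, so f_B = 445.4 − 7 = 438.4 Hz.
B–C: Beat frequency = 16/2 = 8 Hz.
C is above B, so f_C = 438.4 + 8 = 446.4 Hz.

446.4 Hz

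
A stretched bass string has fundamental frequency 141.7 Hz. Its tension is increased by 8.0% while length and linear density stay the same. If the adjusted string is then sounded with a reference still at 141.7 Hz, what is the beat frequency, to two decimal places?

For a string, f ∝ √T, so the new frequency is 141.7·√1.080 = 147.2590 Hz.
f_beat = |147.2590 − 141.7| = 5.56 Hz.

5.56 Hz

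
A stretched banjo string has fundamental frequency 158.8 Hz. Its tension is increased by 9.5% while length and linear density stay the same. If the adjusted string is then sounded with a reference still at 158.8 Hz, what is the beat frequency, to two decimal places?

For a string, f ∝ √T, so the new frequency is 158.8·√1.095 = 166.1719 Hz.
f_beat = |166.1719 − 158.8| = 7.37 Hz.

7.37 Hz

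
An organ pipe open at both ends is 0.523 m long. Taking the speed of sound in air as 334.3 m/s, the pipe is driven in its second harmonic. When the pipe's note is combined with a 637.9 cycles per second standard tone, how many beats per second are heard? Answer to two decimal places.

Open pipe: f_n = n·v/(2L) = 2·334.3/(2·0.523) = 639.1969 Hz.
f_beat = |639.1969 − 637.9| = 1.30 Hz.

1.30 Hz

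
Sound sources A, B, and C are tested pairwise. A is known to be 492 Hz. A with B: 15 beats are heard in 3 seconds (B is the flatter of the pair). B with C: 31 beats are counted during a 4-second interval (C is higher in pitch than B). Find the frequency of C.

494.75 Hz

A–B: Beat frequency = 15/3 = 5 Hz.
B is below A, so f_B = 492 − 5 = 487 Hz.
B–C: Beat frequency = 31/4 = 7.75 Hz.
C is above B, so f_C = 487 + 7.75 = 494.75 Hz.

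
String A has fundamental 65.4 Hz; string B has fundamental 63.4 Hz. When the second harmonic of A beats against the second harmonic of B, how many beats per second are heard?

Second harmonic of the first: 2·65.4 = 130.8 Hz.
Second harmonic of the second: 2·63.4 = 126.8 Hz.
f_beat = |130.8 − 126.8| = 4.0 Hz.

4.0 Hz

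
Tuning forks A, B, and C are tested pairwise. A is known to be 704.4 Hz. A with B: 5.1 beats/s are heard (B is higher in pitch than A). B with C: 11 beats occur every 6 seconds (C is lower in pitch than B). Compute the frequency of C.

707.6667 Hz

B is above A, so f_B = 704.4 + 5.1 = 709.5 Hz.
B–C: Beat frequency = 11/6 = 1.8333 Hz.
C is below B, so f_C = 709.5 − 1.8333 = 707.6667 Hz.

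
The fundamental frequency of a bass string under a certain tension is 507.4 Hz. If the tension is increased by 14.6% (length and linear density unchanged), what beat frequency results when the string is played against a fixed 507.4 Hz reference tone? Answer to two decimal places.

For a string, f ∝ √T, so the new frequency is 507.4·√1.146 = 543.1788 Hz.
f_beat = |543.1788 − 507.4| = 35.78 Hz.

35.78 Hz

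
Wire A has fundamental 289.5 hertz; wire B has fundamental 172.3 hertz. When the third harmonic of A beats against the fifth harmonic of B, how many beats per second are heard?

7.0 Hz

Third harmonic of the first: 3·289.5 = 868.5 Hz.
Fifth harmonic of the second: 5·172.3 = 861.5 Hz.
f_beat = |868.5 − 861.5| = 7.0 Hz.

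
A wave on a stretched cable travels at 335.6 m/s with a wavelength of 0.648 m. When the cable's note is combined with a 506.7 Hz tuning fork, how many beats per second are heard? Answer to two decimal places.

11.20 Hz

Source frequency f = v/λ = 335.6/0.648 = 517.9012 Hz.
f_beat = |517.9012 − 506.7| = 11.20 Hz.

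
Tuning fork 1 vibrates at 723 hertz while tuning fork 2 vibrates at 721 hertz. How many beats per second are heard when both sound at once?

Beats arise from superposition of two nearby frequencies; the beat rate is |f₁ − f₂|.
|723 − 721| = 2 Hz.

2 Hz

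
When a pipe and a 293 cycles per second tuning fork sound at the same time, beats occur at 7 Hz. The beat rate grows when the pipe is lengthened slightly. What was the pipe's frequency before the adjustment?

286 Hz

|f − 293| = 7, so the pipe was at either 286 Hz or 300 Hz.
A longer pipe has a lower fundamental; the adjustment lowers the pipe's frequency.
The beat rate rose, so the adjustment moved the pipe further from 293 Hz — it was already below the reference.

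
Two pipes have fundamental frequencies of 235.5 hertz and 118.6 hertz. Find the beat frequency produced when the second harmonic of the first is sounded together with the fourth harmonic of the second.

3.4 Hz

Second harmonic of the first: 2·235.5 = 471.0 Hz.
Fourth harmonic of the second: 4·118.6 = 474.4 Hz.
f_beat = |471.0 − 474.4| = 3.4 Hz.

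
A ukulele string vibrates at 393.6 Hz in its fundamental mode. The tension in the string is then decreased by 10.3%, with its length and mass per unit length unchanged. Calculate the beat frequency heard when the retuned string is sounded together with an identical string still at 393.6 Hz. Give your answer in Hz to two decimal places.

20.82 Hz

For a string, f ∝ √T, so the new frequency is 393.6·√0.897 = 372.7789 Hz.
f_beat = |372.7789 − 393.6| = 20.82 Hz.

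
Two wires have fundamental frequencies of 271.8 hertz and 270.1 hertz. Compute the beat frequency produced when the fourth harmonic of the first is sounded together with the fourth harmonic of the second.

Fourth harmonic of the first: 4·271.8 = 1087.2 Hz.
Fourth harmonic of the second: 4·270.1 = 1080.4 Hz.
f_beat = |1087.2 − 1080.4| = 6.8 Hz.

6.8 Hz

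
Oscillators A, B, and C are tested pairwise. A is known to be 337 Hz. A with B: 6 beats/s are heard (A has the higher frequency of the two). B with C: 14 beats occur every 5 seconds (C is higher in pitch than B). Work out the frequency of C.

B is below A, so f_B = 337 − 6 = 331 Hz.
B–C: Beat frequency = 14/5 = 2.8 Hz.
C is above B, so f_C = 331 + 2.8 = 333.8 Hz.

333.8 Hz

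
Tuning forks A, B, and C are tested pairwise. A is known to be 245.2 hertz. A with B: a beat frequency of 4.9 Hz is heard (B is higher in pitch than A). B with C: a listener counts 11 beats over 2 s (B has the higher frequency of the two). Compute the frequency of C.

B is above A, so f_B = 245.2 + 4.9 = 250.1 Hz.
B–C: Beat frequency = 11/2 = 5.5 Hz.
C is below B, so f_C = 250.1 − 5.5 = 244.6 Hz.

244.6 Hz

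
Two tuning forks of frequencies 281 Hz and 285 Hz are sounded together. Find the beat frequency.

f_beat = |f₁ − f₂|.
|281 − 285| = 4 Hz.

4 Hz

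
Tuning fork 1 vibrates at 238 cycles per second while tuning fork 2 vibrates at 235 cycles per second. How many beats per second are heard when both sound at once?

3 Hz

Beats arise from superposition of two nearby frequencies; the beat rate is |f₁ − f₂|.
|238 − 235| = 3 Hz.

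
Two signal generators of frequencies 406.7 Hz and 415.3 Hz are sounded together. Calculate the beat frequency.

8.6 Hz

f_beat = |f₁ − f₂|.
|406.7 − 415.3| = 8.6 Hz.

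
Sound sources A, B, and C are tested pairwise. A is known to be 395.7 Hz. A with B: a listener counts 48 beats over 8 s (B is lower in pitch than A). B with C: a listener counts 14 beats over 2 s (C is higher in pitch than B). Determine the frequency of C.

A–B: Beat frequency = 48/8 = 6 Hz.
B is below A, so f_B = 395.7 − 6 = 389.7 Hz.
B–C: Beat frequency = 14/2 = 7 Hz.
C is above B, so f_C = 389.7 + 7 = 396.7 Hz.

396.7 Hz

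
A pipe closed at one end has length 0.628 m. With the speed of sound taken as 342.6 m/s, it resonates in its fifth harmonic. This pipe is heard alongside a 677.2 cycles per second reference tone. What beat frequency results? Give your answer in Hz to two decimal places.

Closed pipe (odd harmonics): f_n = n·v/(4L) = 5·342.6/(4·0.628) = 681.9268 Hz.
f_beat = |681.9268 − 677.2| = 4.73 Hz.

4.73 Hz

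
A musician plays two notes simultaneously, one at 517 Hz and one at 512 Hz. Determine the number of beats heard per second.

5 Hz

f_beat = |f₁ − f₂|.
|517 − 512| = 5 Hz.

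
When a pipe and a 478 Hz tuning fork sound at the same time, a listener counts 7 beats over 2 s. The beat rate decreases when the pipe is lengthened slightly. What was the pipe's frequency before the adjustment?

481.5 Hz

Beat frequency = 7/2 = 3.5 Hz.
|f − 478| = 3.5, so the pipe was at either 474.5 Hz or 481.5 Hz.
A longer pipe has a lower fundamental; the adjustment lowers the pipe's frequency.
The beat rate fell, so the adjustment moved the pipe toward 478 Hz — it must have started above the reference.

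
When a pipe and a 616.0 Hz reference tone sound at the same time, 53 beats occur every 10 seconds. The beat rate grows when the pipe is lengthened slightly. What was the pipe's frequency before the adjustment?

Beat frequency = 53/10 = 5.3 Hz.
|f − 616.0| = 5.3, so the pipe was at either 610.7 Hz or 621.3 Hz.
A longer pipe has a lower fundamental; the adjustment lowers the pipe's frequency.
The beat rate rose, so the adjustment moved the pipe further from 616.0 Hz — it was already below the reference.

610.7 Hz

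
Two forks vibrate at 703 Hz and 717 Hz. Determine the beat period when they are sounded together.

0.071 s

f_beat = |703 − 717| = 14 Hz.
Beat period T = 1 / f_beat = 1 / 14 s.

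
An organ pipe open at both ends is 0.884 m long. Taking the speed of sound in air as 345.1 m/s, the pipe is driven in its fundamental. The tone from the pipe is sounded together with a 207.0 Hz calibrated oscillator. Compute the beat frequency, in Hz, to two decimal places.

Open pipe: f_n = n·v/(2L) = 1·345.1/(2·0.884) = 195.1923 Hz.
f_beat = |195.1923 − 207.0| = 11.81 Hz.

11.81 Hz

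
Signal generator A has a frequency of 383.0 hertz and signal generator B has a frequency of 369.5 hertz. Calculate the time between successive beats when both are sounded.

f_beat = |383.0 − 369.5| = 13.5 Hz.
Beat period T = 1 / f_beat = 1 / 13.5 s.

0.074 s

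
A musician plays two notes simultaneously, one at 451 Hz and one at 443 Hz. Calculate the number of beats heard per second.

8 Hz

The beat frequency equals the magnitude of the frequency difference.
|451 − 443| = 8 Hz.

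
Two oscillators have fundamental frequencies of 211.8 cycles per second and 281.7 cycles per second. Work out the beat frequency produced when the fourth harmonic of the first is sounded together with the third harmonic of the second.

2.1 Hz

Fourth harmonic of the first: 4·211.8 = 847.2 Hz.
Third harmonic of the second: 3·281.7 = 845.1 Hz.
f_beat = |847.2 − 845.1| = 2.1 Hz.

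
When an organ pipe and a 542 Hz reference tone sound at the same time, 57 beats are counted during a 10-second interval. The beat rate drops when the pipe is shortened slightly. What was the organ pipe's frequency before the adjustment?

536.3 Hz

Beat frequency = 57/10 = 5.7 Hz.
|f − 542| = 5.7, so the organ pipe was at either 536.3 Hz or 547.7 Hz.
A shorter pipe has a higher fundamental; the adjustment raises the organ pipe's frequency.
The beat rate fell, so the adjustment moved the organ pipe toward 542 Hz — it must have started below the reference.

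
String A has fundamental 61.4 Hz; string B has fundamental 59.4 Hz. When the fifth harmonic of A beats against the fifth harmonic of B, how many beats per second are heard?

10.0 Hz

Fifth harmonic of the first: 5·61.4 = 307.0 Hz.
Fifth harmonic of the second: 5·59.4 = 297.0 Hz.
f_beat = |307.0 − 297.0| = 10.0 Hz.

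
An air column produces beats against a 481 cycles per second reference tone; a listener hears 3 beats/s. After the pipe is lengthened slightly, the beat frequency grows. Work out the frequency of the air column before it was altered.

|f − 481| = 3, so the air column was at either 478 Hz or 484 Hz.
A longer pipe has a lower fundamental; the adjustment lowers the air column's frequency.
The beat rate rose, so the adjustment moved the air column further from 481 Hz — it was already below the reference.

478 Hz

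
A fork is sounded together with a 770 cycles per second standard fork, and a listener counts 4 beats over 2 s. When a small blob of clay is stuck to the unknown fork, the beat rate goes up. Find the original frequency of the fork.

768 Hz

Beat frequency = 4/2 = 2 Hz.
|f − 770| = 2, so the fork was at either 768 Hz or 772 Hz.
Adding mass to a fork lowers its frequency; the adjustment lowers the fork's frequency.
The beat rate rose, so the adjustment moved the fork further from 770 Hz — it was already below the reference.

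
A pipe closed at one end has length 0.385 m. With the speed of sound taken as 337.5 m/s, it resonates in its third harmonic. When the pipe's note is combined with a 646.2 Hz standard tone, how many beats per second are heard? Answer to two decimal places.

11.27 Hz

Closed pipe (odd harmonics): f_n = n·v/(4L) = 3·337.5/(4·0.385) = 657.4675 Hz.
f_beat = |657.4675 − 646.2| = 11.27 Hz.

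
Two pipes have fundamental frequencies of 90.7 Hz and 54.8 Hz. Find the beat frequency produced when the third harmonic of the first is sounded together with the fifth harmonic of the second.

1.9 Hz

Third harmonic of the first: 3·90.7 = 272.1 Hz.
Fifth harmonic of the second: 5·54.8 = 274.0 Hz.
f_beat = |272.1 − 274.0| = 1.9 Hz.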